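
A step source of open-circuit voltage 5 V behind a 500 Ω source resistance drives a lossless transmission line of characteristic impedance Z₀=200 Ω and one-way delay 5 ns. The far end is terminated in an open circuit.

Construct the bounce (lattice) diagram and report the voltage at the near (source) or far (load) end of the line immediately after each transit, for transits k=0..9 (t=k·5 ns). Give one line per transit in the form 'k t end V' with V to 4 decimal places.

0 0 source 1.4286
1 5 load 2.8571
2 10 source 3.4694
3 15 load 4.0816
4 20 source 4.3440
5 25 load 4.6064
6 30 source 4.7189
7 35 load 4.8313
8 40 source 4.8795
9 45 load 4.9277

Γ_L=1.000000, Γ_S=0.428571; launch V₁=5·200/700=1.428571
k=0 src: V=1.4286
k=1 load: inc=1.428571, refl=1.428571·1.000000=1.4286; V=0.000000+1.428571+1.428571=2.8571
k=2 src: inc=1.428571, refl=1.428571·0.428571=0.6122; V=1.428571+1.428571+0.612245=3.4694
k=3 load: inc=0.612245, refl=0.612245·1.000000=0.6122; V=2.857143+0.612245+0.612245=4.0816
k=4 src: inc=0.612245, refl=0.612245·0.428571=0.2624; V=3.469388+0.612245+0.262391=4.3440
k=5 load: inc=0.262391, refl=0.262391·1.000000=0.2624; V=4.081633+0.262391+0.262391=4.6064
k=6 src: inc=0.262391, refl=0.262391·0.428571=0.1125; V=4.344023+0.262391+0.112453=4.7189
k=7 load: inc=0.112453, refl=0.112453·1.000000=0.1125; V=4.606414+0.112453+0.112453=4.8313
k=8 src: inc=0.112453, refl=0.112453·0.428571=0.0482; V=4.718867+0.112453+0.048194=4.8795
k=9 load: inc=0.048194, refl=0.048194·1.000000=0.0482; V=4.831320+0.048194+0.048194=4.9277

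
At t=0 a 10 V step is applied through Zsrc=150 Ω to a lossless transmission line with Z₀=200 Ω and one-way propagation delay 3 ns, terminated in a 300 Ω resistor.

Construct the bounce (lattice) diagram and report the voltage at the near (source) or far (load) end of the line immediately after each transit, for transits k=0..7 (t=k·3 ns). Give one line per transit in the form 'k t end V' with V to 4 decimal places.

Γ_L=0.200000, Γ_S=-0.142857; launch V₁=10·200/350=5.714286
k=0 src: V=5.7143
k=1 load: inc=5.714286, refl=5.714286·0.200000=1.1429; V=0.000000+5.714286+1.142857=6.8571
k=2 src: inc=1.142857, refl=1.142857·-0.142857=-0.1633; V=5.714286+1.142857+-0.163265=6.6939
k=3 load: inc=-0.163265, refl=-0.163265·0.200000=-0.0327; V=6.857143+-0.163265+-0.032653=6.6612
k=4 src: inc=-0.032653, refl=-0.032653·-0.142857=0.0047; V=6.693878+-0.032653+0.004665=6.6659
k=5 load: inc=0.004665, refl=0.004665·0.200000=0.0009; V=6.661224+0.004665+0.000933=6.6668
k=6 src: inc=0.000933, refl=0.000933·-0.142857=-0.0001; V=6.665889+0.000933+-0.000133=6.6667
k=7 load: inc=-0.000133, refl=-0.000133·0.200000=-0.0000; V=6.666822+-0.000133+-0.000027=6.6667

0 0 source 5.7143
1 3 load 6.8571
2 6 source 6.6939
3 9 load 6.6612
4 12 source 6.6659
5 15 load 6.6668
6 18 source 6.6667
7 21 load 6.6667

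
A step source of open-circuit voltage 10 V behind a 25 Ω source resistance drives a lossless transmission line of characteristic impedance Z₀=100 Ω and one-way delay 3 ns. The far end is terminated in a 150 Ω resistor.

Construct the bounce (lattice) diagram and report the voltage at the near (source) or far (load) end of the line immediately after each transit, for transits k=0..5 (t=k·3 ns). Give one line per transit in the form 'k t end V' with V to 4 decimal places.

Γ_L=0.200000, Γ_S=-0.600000; launch V₁=10·100/125=8.000000
k=0 src: V=8.0000
k=1 load: inc=8.000000, refl=8.000000·0.200000=1.6000; V=0.000000+8.000000+1.600000=9.6000
k=2 src: inc=1.600000, refl=1.600000·-0.600000=-0.9600; V=8.000000+1.600000+-0.960000=8.6400
k=3 load: inc=-0.960000, refl=-0.960000·0.200000=-0.1920; V=9.600000+-0.960000+-0.192000=8.4480
k=4 src: inc=-0.192000, refl=-0.192000·-0.600000=0.1152; V=8.640000+-0.192000+0.115200=8.5632
k=5 load: inc=0.115200, refl=0.115200·0.200000=0.0230; V=8.448000+0.115200+0.023040=8.5862

0 0 source 8.0000
1 3 load 9.6000
2 6 source 8.6400
3 9 load 8.4480
4 12 source 8.5632
5 15 load 8.5862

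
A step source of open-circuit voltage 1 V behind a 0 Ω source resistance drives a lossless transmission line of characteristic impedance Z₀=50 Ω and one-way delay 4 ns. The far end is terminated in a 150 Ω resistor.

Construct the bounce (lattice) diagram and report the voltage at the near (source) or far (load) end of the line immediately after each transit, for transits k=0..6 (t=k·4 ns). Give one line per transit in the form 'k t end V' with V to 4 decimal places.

Γ_L=0.500000, Γ_S=-1.000000; launch V₁=1·50/50=1.000000
k=0 src: V=1.0000
k=1 load: inc=1.000000, refl=1.000000·0.500000=0.5000; V=0.000000+1.000000+0.500000=1.5000
k=2 src: inc=0.500000, refl=0.500000·-1.000000=-0.5000; V=1.000000+0.500000+-0.500000=1.0000
k=3 load: inc=-0.500000, refl=-0.500000·0.500000=-0.2500; V=1.500000+-0.500000+-0.250000=0.7500
k=4 src: inc=-0.250000, refl=-0.250000·-1.000000=0.2500; V=1.000000+-0.250000+0.250000=1.0000
k=5 load: inc=0.250000, refl=0.250000·0.500000=0.1250; V=0.750000+0.250000+0.125000=1.1250
k=6 src: inc=0.125000, refl=0.125000·-1.000000=-0.1250; V=1.000000+0.125000+-0.125000=1.0000

0 0 source 1.0000
1 4 load 1.5000
2 8 source 1.0000
3 12 load 0.7500
4 16 source 1.0000
5 20 load 1.1250
6 24 source 1.0000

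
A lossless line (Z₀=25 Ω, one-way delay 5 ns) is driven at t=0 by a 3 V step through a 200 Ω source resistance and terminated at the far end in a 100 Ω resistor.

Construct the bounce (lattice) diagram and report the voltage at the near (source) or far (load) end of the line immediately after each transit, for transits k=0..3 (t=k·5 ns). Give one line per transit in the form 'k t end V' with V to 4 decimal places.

Γ_L=0.600000, Γ_S=0.777778; launch V₁=3·25/225=0.333333
k=0 src: V=0.3333
k=1 load: inc=0.333333, refl=0.333333·0.600000=0.2000; V=0.000000+0.333333+0.200000=0.5333
k=2 src: inc=0.200000, refl=0.200000·0.777778=0.1556; V=0.333333+0.200000+0.155556=0.6889
k=3 load: inc=0.155556, refl=0.155556·0.600000=0.0933; V=0.533333+0.155556+0.093333=0.7822

0 0 source 0.3333
1 5 load 0.5333
2 10 source 0.6889
3 15 load 0.7822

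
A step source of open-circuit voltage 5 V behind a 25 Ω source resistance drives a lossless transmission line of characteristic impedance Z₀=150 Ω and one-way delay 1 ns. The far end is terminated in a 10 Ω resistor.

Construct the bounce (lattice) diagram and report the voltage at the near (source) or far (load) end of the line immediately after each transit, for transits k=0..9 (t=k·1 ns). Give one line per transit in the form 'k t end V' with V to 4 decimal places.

0 0 source 4.2857
1 1 load 0.5357
2 2 source 3.2143
3 3 load 0.8705
4 4 source 2.5446
5 5 load 1.0798
6 6 source 2.1261
7 7 load 1.2106
8 8 source 1.8645
9 9 load 1.2923

Γ_L=-0.875000, Γ_S=-0.714286; launch V₁=5·150/175=4.285714
k=0 src: V=4.2857
k=1 load: inc=4.285714, refl=4.285714·-0.875000=-3.7500; V=0.000000+4.285714+-3.750000=0.5357
k=2 src: inc=-3.750000, refl=-3.750000·-0.714286=2.6786; V=4.285714+-3.750000+2.678571=3.2143
k=3 load: inc=2.678571, refl=2.678571·-0.875000=-2.3438; V=0.535714+2.678571+-2.343750=0.8705
k=4 src: inc=-2.343750, refl=-2.343750·-0.714286=1.6741; V=3.214286+-2.343750+1.674107=2.5446
k=5 load: inc=1.674107, refl=1.674107·-0.875000=-1.4648; V=0.870536+1.674107+-1.464844=1.0798
k=6 src: inc=-1.464844, refl=-1.464844·-0.714286=1.0463; V=2.544643+-1.464844+1.046317=2.1261
k=7 load: inc=1.046317, refl=1.046317·-0.875000=-0.9155; V=1.079799+1.046317+-0.915527=1.2106
k=8 src: inc=-0.915527, refl=-0.915527·-0.714286=0.6539; V=2.126116+-0.915527+0.653948=1.8645
k=9 load: inc=0.653948, refl=0.653948·-0.875000=-0.5722; V=1.210589+0.653948+-0.572205=1.2923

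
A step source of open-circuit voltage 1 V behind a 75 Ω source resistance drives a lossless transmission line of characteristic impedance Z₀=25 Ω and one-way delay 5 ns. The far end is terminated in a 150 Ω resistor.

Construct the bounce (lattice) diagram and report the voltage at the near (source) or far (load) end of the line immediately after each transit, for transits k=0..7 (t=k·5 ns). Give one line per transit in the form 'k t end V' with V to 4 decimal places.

Γ_L=0.714286, Γ_S=0.500000; launch V₁=1·25/100=0.250000
k=0 src: V=0.2500
k=1 load: inc=0.250000, refl=0.250000·0.714286=0.1786; V=0.000000+0.250000+0.178571=0.4286
k=2 src: inc=0.178571, refl=0.178571·0.500000=0.0893; V=0.250000+0.178571+0.089286=0.5179
k=3 load: inc=0.089286, refl=0.089286·0.714286=0.0638; V=0.428571+0.089286+0.063776=0.5816
k=4 src: inc=0.063776, refl=0.063776·0.500000=0.0319; V=0.517857+0.063776+0.031888=0.6135
k=5 load: inc=0.031888, refl=0.031888·0.714286=0.0228; V=0.581633+0.031888+0.022777=0.6363
k=6 src: inc=0.022777, refl=0.022777·0.500000=0.0114; V=0.613520+0.022777+0.011388=0.6477
k=7 load: inc=0.011388, refl=0.011388·0.714286=0.0081; V=0.636297+0.011388+0.008135=0.6558

0 0 source 0.2500
1 5 load 0.4286
2 10 source 0.5179
3 15 load 0.5816
4 20 source 0.6135
5 25 load 0.6363
6 30 source 0.6477
7 35 load 0.6558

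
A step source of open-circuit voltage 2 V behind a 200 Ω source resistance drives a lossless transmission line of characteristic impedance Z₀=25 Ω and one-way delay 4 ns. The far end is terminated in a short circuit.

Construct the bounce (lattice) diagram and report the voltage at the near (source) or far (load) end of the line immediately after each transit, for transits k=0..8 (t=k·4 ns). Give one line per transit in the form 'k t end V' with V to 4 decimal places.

0 0 source 0.2222
1 4 load 0.0000
2 8 source -0.1728
3 12 load 0.0000
4 16 source 0.1344
5 20 load 0.0000
6 24 source -0.1046
7 28 load 0.0000
8 32 source 0.0813

Γ_L=-1.000000, Γ_S=0.777778; launch V₁=2·25/225=0.222222
k=0 src: V=0.2222
k=1 load: inc=0.222222, refl=0.222222·-1.000000=-0.2222; V=0.000000+0.222222+-0.222222=0.0000
k=2 src: inc=-0.222222, refl=-0.222222·0.777778=-0.1728; V=0.222222+-0.222222+-0.172840=-0.1728
k=3 load: inc=-0.172840, refl=-0.172840·-1.000000=0.1728; V=0.000000+-0.172840+0.172840=0.0000
k=4 src: inc=0.172840, refl=0.172840·0.777778=0.1344; V=-0.172840+0.172840+0.134431=0.1344
k=5 load: inc=0.134431, refl=0.134431·-1.000000=-0.1344; V=0.000000+0.134431+-0.134431=0.0000
k=6 src: inc=-0.134431, refl=-0.134431·0.777778=-0.1046; V=0.134431+-0.134431+-0.104557=-0.1046
k=7 load: inc=-0.104557, refl=-0.104557·-1.000000=0.1046; V=0.000000+-0.104557+0.104557=0.0000
k=8 src: inc=0.104557, refl=0.104557·0.777778=0.0813; V=-0.104557+0.104557+0.081322=0.0813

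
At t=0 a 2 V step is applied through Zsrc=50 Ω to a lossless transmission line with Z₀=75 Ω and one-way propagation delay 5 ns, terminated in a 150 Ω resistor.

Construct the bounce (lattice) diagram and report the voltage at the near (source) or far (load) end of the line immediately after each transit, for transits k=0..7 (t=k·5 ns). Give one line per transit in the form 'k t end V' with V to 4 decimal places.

Γ_L=0.333333, Γ_S=-0.200000; launch V₁=2·75/125=1.200000
k=0 src: V=1.2000
k=1 load: inc=1.200000, refl=1.200000·0.333333=0.4000; V=0.000000+1.200000+0.400000=1.6000
k=2 src: inc=0.400000, refl=0.400000·-0.200000=-0.0800; V=1.200000+0.400000+-0.080000=1.5200
k=3 load: inc=-0.080000, refl=-0.080000·0.333333=-0.0267; V=1.600000+-0.080000+-0.026667=1.4933
k=4 src: inc=-0.026667, refl=-0.026667·-0.200000=0.0053; V=1.520000+-0.026667+0.005333=1.4987
k=5 load: inc=0.005333, refl=0.005333·0.333333=0.0018; V=1.493333+0.005333+0.001778=1.5004
k=6 src: inc=0.001778, refl=0.001778·-0.200000=-0.0004; V=1.498667+0.001778+-0.000356=1.5001
k=7 load: inc=-0.000356, refl=-0.000356·0.333333=-0.0001; V=1.500444+-0.000356+-0.000119=1.5000

0 0 source 1.2000
1 5 load 1.6000
2 10 source 1.5200
3 15 load 1.4933
4 20 source 1.4987
5 25 load 1.5004
6 30 source 1.5001
7 35 load 1.5000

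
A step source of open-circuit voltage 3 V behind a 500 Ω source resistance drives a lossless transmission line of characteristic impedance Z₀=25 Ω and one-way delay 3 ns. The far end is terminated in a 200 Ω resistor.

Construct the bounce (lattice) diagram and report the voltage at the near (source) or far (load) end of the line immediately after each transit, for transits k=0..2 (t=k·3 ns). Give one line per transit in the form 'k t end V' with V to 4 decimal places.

Γ_L=0.777778, Γ_S=0.904762; launch V₁=3·25/525=0.142857
k=0 src: V=0.1429
k=1 load: inc=0.142857, refl=0.142857·0.777778=0.1111; V=0.000000+0.142857+0.111111=0.2540
k=2 src: inc=0.111111, refl=0.111111·0.904762=0.1005; V=0.142857+0.111111+0.100529=0.3545

0 0 source 0.1429
1 3 load 0.2540
2 6 source 0.3545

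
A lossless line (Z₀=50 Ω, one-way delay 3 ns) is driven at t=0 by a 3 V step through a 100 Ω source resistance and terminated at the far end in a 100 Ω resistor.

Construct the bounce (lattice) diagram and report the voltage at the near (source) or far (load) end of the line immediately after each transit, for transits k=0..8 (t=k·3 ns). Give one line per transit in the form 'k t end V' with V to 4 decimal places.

0 0 source 1.0000
1 3 load 1.3333
2 6 source 1.4444
3 9 load 1.4815
4 12 source 1.4938
5 15 load 1.4979
6 18 source 1.4993
7 21 load 1.4998
8 24 source 1.4999

Γ_L=0.333333, Γ_S=0.333333; launch V₁=3·50/150=1.000000
k=0 src: V=1.0000
k=1 load: inc=1.000000, refl=1.000000·0.333333=0.3333; V=0.000000+1.000000+0.333333=1.3333
k=2 src: inc=0.333333, refl=0.333333·0.333333=0.1111; V=1.000000+0.333333+0.111111=1.4444
k=3 load: inc=0.111111, refl=0.111111·0.333333=0.0370; V=1.333333+0.111111+0.037037=1.4815
k=4 src: inc=0.037037, refl=0.037037·0.333333=0.0123; V=1.444444+0.037037+0.012346=1.4938
k=5 load: inc=0.012346, refl=0.012346·0.333333=0.0041; V=1.481481+0.012346+0.004115=1.4979
k=6 src: inc=0.004115, refl=0.004115·0.333333=0.0014; V=1.493827+0.004115+0.001372=1.4993
k=7 load: inc=0.001372, refl=0.001372·0.333333=0.0005; V=1.497942+0.001372+0.000457=1.4998
k=8 src: inc=0.000457, refl=0.000457·0.333333=0.0002; V=1.499314+0.000457+0.000152=1.4999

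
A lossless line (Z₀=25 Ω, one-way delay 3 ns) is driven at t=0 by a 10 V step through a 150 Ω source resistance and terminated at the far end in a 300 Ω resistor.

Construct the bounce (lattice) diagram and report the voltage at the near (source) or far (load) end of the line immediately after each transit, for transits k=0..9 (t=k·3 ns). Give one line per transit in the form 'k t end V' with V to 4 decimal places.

0 0 source 1.4286
1 3 load 2.6374
2 6 source 3.5008
3 9 load 4.2314
4 12 source 4.7532
5 15 load 5.1948
6 18 source 5.5102
7 21 load 5.7771
8 24 source 5.9677
9 27 load 6.1290

Γ_L=0.846154, Γ_S=0.714286; launch V₁=10·25/175=1.428571
k=0 src: V=1.4286
k=1 load: inc=1.428571, refl=1.428571·0.846154=1.2088; V=0.000000+1.428571+1.208791=2.6374
k=2 src: inc=1.208791, refl=1.208791·0.714286=0.8634; V=1.428571+1.208791+0.863422=3.5008
k=3 load: inc=0.863422, refl=0.863422·0.846154=0.7306; V=2.637363+0.863422+0.730588=4.2314
k=4 src: inc=0.730588, refl=0.730588·0.714286=0.5218; V=3.500785+0.730588+0.521849=4.7532
k=5 load: inc=0.521849, refl=0.521849·0.846154=0.4416; V=4.231373+0.521849+0.441564=5.1948
k=6 src: inc=0.441564, refl=0.441564·0.714286=0.3154; V=4.753222+0.441564+0.315403=5.5102
k=7 load: inc=0.315403, refl=0.315403·0.846154=0.2669; V=5.194786+0.315403+0.266879=5.7771
k=8 src: inc=0.266879, refl=0.266879·0.714286=0.1906; V=5.510189+0.266879+0.190628=5.9677
k=9 load: inc=0.190628, refl=0.190628·0.846154=0.1613; V=5.777068+0.190628+0.161301=6.1290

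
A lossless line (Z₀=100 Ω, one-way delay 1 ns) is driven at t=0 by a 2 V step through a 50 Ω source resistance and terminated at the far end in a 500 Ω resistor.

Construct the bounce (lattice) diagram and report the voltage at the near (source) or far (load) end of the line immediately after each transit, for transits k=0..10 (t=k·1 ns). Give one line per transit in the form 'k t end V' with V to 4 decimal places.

0 0 source 1.3333
1 1 load 2.2222
2 2 source 1.9259
3 3 load 1.7284
4 4 source 1.7942
5 5 load 1.8381
6 6 source 1.8235
7 7 load 1.8137
8 8 source 1.8170
9 9 load 1.8192
10 10 source 1.8184

Γ_L=0.666667, Γ_S=-0.333333; launch V₁=2·100/150=1.333333
k=0 src: V=1.3333
k=1 load: inc=1.333333, refl=1.333333·0.666667=0.8889; V=0.000000+1.333333+0.888889=2.2222
k=2 src: inc=0.888889, refl=0.888889·-0.333333=-0.2963; V=1.333333+0.888889+-0.296296=1.9259
k=3 load: inc=-0.296296, refl=-0.296296·0.666667=-0.1975; V=2.222222+-0.296296+-0.197531=1.7284
k=4 src: inc=-0.197531, refl=-0.197531·-0.333333=0.0658; V=1.925926+-0.197531+0.065844=1.7942
k=5 load: inc=0.065844, refl=0.065844·0.666667=0.0439; V=1.728395+0.065844+0.043896=1.8381
k=6 src: inc=0.043896, refl=0.043896·-0.333333=-0.0146; V=1.794239+0.043896+-0.014632=1.8235
k=7 load: inc=-0.014632, refl=-0.014632·0.666667=-0.0098; V=1.838134+-0.014632+-0.009755=1.8137
k=8 src: inc=-0.009755, refl=-0.009755·-0.333333=0.0033; V=1.823503+-0.009755+0.003252=1.8170
k=9 load: inc=0.003252, refl=0.003252·0.666667=0.0022; V=1.813748+0.003252+0.002168=1.8192
k=10 src: inc=0.002168, refl=0.002168·-0.333333=-0.0007; V=1.816999+0.002168+-0.000723=1.8184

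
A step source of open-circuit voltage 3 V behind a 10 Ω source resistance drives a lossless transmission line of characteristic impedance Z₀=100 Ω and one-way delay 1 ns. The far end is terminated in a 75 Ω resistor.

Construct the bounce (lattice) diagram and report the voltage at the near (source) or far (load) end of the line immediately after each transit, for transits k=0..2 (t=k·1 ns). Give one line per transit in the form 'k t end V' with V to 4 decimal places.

0 0 source 2.7273
1 1 load 2.3377
2 2 source 2.6564

Γ_L=-0.142857, Γ_S=-0.818182; launch V₁=3·100/110=2.727273
k=0 src: V=2.7273
k=1 load: inc=2.727273, refl=2.727273·-0.142857=-0.3896; V=0.000000+2.727273+-0.389610=2.3377
k=2 src: inc=-0.389610, refl=-0.389610·-0.818182=0.3188; V=2.727273+-0.389610+0.318772=2.6564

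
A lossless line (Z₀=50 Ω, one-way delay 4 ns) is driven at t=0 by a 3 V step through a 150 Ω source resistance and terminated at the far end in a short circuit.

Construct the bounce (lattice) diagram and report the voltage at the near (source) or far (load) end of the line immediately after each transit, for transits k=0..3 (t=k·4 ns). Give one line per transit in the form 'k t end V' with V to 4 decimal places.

Γ_L=-1.000000, Γ_S=0.500000; launch V₁=3·50/200=0.750000
k=0 src: V=0.7500
k=1 load: inc=0.750000, refl=0.750000·-1.000000=-0.7500; V=0.000000+0.750000+-0.750000=0.0000
k=2 src: inc=-0.750000, refl=-0.750000·0.500000=-0.3750; V=0.750000+-0.750000+-0.375000=-0.3750
k=3 load: inc=-0.375000, refl=-0.375000·-1.000000=0.3750; V=0.000000+-0.375000+0.375000=0.0000

0 0 source 0.7500
1 4 load 0.0000
2 8 source -0.3750
3 12 load 0.0000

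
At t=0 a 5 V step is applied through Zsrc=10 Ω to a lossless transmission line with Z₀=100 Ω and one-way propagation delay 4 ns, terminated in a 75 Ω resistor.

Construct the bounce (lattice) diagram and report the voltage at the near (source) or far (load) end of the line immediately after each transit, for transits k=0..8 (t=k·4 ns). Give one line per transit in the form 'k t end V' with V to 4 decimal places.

0 0 source 4.5455
1 4 load 3.8961
2 8 source 4.4274
3 12 load 4.3515
4 16 source 4.4136
5 20 load 4.4047
6 24 source 4.4120
7 28 load 4.4109
8 32 source 4.4118

Γ_L=-0.142857, Γ_S=-0.818182; launch V₁=5·100/110=4.545455
k=0 src: V=4.5455
k=1 load: inc=4.545455, refl=4.545455·-0.142857=-0.6494; V=0.000000+4.545455+-0.649351=3.8961
k=2 src: inc=-0.649351, refl=-0.649351·-0.818182=0.5313; V=4.545455+-0.649351+0.531287=4.4274
k=3 load: inc=0.531287, refl=0.531287·-0.142857=-0.0759; V=3.896104+0.531287+-0.075898=4.3515
k=4 src: inc=-0.075898, refl=-0.075898·-0.818182=0.0621; V=4.427391+-0.075898+0.062098=4.4136
k=5 load: inc=0.062098, refl=0.062098·-0.142857=-0.0089; V=4.351493+0.062098+-0.008871=4.4047
k=6 src: inc=-0.008871, refl=-0.008871·-0.818182=0.0073; V=4.413591+-0.008871+0.007258=4.4120
k=7 load: inc=0.007258, refl=0.007258·-0.142857=-0.0010; V=4.404720+0.007258+-0.001037=4.4109
k=8 src: inc=-0.001037, refl=-0.001037·-0.818182=0.0008; V=4.411978+-0.001037+0.000848=4.4118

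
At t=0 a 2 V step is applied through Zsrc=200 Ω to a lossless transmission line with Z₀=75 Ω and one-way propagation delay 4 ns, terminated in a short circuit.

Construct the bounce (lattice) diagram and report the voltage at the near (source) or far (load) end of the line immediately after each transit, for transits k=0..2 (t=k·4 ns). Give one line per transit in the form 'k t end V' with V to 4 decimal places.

0 0 source 0.5455
1 4 load 0.0000
2 8 source -0.2479

Γ_L=-1.000000, Γ_S=0.454545; launch V₁=2·75/275=0.545455
k=0 src: V=0.5455
k=1 load: inc=0.545455, refl=0.545455·-1.000000=-0.5455; V=0.000000+0.545455+-0.545455=0.0000
k=2 src: inc=-0.545455, refl=-0.545455·0.454545=-0.2479; V=0.545455+-0.545455+-0.247934=-0.2479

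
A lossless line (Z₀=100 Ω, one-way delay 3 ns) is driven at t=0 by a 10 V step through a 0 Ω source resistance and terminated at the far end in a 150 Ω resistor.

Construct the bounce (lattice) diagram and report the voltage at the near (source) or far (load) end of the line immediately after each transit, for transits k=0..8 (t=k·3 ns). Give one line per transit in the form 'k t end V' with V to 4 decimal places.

0 0 source 10.0000
1 3 load 12.0000
2 6 source 10.0000
3 9 load 9.6000
4 12 source 10.0000
5 15 load 10.0800
6 18 source 10.0000
7 21 load 9.9840
8 24 source 10.0000

Γ_L=0.200000, Γ_S=-1.000000; launch V₁=10·100/100=10.000000
k=0 src: V=10.0000
k=1 load: inc=10.000000, refl=10.000000·0.200000=2.0000; V=0.000000+10.000000+2.000000=12.0000
k=2 src: inc=2.000000, refl=2.000000·-1.000000=-2.0000; V=10.000000+2.000000+-2.000000=10.0000
k=3 load: inc=-2.000000, refl=-2.000000·0.200000=-0.4000; V=12.000000+-2.000000+-0.400000=9.6000
k=4 src: inc=-0.400000, refl=-0.400000·-1.000000=0.4000; V=10.000000+-0.400000+0.400000=10.0000
k=5 load: inc=0.400000, refl=0.400000·0.200000=0.0800; V=9.600000+0.400000+0.080000=10.0800
k=6 src: inc=0.080000, refl=0.080000·-1.000000=-0.0800; V=10.000000+0.080000+-0.080000=10.0000
k=7 load: inc=-0.080000, refl=-0.080000·0.200000=-0.0160; V=10.080000+-0.080000+-0.016000=9.9840
k=8 src: inc=-0.016000, refl=-0.016000·-1.000000=0.0160; V=10.000000+-0.016000+0.016000=10.0000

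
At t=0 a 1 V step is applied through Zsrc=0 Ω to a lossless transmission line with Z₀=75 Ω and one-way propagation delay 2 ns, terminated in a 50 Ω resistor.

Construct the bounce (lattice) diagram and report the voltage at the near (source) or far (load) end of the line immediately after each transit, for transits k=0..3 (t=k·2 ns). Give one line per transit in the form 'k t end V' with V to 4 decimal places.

0 0 source 1.0000
1 2 load 0.8000
2 4 source 1.0000
3 6 load 0.9600

Γ_L=-0.200000, Γ_S=-1.000000; launch V₁=1·75/75=1.000000
k=0 src: V=1.0000
k=1 load: inc=1.000000, refl=1.000000·-0.200000=-0.2000; V=0.000000+1.000000+-0.200000=0.8000
k=2 src: inc=-0.200000, refl=-0.200000·-1.000000=0.2000; V=1.000000+-0.200000+0.200000=1.0000
k=3 load: inc=0.200000, refl=0.200000·-0.200000=-0.0400; V=0.800000+0.200000+-0.040000=0.9600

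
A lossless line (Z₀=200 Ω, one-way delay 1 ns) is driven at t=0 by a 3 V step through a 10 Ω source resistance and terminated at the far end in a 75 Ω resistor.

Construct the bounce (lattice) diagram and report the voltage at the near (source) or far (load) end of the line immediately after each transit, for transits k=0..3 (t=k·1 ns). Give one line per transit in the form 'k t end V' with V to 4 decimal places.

0 0 source 2.8571
1 1 load 1.5584
2 2 source 2.7335
3 3 load 2.1994

Γ_L=-0.454545, Γ_S=-0.904762; launch V₁=3·200/210=2.857143
k=0 src: V=2.8571
k=1 load: inc=2.857143, refl=2.857143·-0.454545=-1.2987; V=0.000000+2.857143+-1.298701=1.5584
k=2 src: inc=-1.298701, refl=-1.298701·-0.904762=1.1750; V=2.857143+-1.298701+1.175015=2.7335
k=3 load: inc=1.175015, refl=1.175015·-0.454545=-0.5341; V=1.558442+1.175015+-0.534098=2.1994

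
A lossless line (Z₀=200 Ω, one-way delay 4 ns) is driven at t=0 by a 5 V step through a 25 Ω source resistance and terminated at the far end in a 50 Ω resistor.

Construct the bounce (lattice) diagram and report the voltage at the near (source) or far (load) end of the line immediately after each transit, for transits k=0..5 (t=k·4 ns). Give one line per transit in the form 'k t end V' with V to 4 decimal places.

0 0 source 4.4444
1 4 load 1.7778
2 8 source 3.8519
3 12 load 2.6074
4 16 source 3.5753
5 20 load 2.9946

Γ_L=-0.600000, Γ_S=-0.777778; launch V₁=5·200/225=4.444444
k=0 src: V=4.4444
k=1 load: inc=4.444444, refl=4.444444·-0.600000=-2.6667; V=0.000000+4.444444+-2.666667=1.7778
k=2 src: inc=-2.666667, refl=-2.666667·-0.777778=2.0741; V=4.444444+-2.666667+2.074074=3.8519
k=3 load: inc=2.074074, refl=2.074074·-0.600000=-1.2444; V=1.777778+2.074074+-1.244444=2.6074
k=4 src: inc=-1.244444, refl=-1.244444·-0.777778=0.9679; V=3.851852+-1.244444+0.967901=3.5753
k=5 load: inc=0.967901, refl=0.967901·-0.600000=-0.5807; V=2.607407+0.967901+-0.580741=2.9946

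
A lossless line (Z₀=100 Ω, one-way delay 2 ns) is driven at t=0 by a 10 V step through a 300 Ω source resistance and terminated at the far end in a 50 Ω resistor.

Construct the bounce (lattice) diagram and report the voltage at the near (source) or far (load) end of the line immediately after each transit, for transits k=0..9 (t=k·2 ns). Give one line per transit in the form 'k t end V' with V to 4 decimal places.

Γ_L=-0.333333, Γ_S=0.500000; launch V₁=10·100/400=2.500000
k=0 src: V=2.5000
k=1 load: inc=2.500000, refl=2.500000·-0.333333=-0.8333; V=0.000000+2.500000+-0.833333=1.6667
k=2 src: inc=-0.833333, refl=-0.833333·0.500000=-0.4167; V=2.500000+-0.833333+-0.416667=1.2500
k=3 load: inc=-0.416667, refl=-0.416667·-0.333333=0.1389; V=1.666667+-0.416667+0.138889=1.3889
k=4 src: inc=0.138889, refl=0.138889·0.500000=0.0694; V=1.250000+0.138889+0.069444=1.4583
k=5 load: inc=0.069444, refl=0.069444·-0.333333=-0.0231; V=1.388889+0.069444+-0.023148=1.4352
k=6 src: inc=-0.023148, refl=-0.023148·0.500000=-0.0116; V=1.458333+-0.023148+-0.011574=1.4236
k=7 load: inc=-0.011574, refl=-0.011574·-0.333333=0.0039; V=1.435185+-0.011574+0.003858=1.4275
k=8 src: inc=0.003858, refl=0.003858·0.500000=0.0019; V=1.423611+0.003858+0.001929=1.4294
k=9 load: inc=0.001929, refl=0.001929·-0.333333=-0.0006; V=1.427469+0.001929+-0.000643=1.4288

0 0 source 2.5000
1 2 load 1.6667
2 4 source 1.2500
3 6 load 1.3889
4 8 source 1.4583
5 10 load 1.4352
6 12 source 1.4236
7 14 load 1.4275
8 16 source 1.4294
9 18 load 1.4288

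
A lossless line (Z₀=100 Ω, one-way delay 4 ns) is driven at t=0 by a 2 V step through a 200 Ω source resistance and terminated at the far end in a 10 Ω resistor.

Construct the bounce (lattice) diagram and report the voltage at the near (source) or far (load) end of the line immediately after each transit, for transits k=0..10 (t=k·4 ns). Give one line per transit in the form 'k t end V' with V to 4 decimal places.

0 0 source 0.6667
1 4 load 0.1212
2 8 source -0.0606
3 12 load 0.0882
4 16 source 0.1377
5 20 load 0.0972
6 24 source 0.0836
7 28 load 0.0947
8 32 source 0.0984
9 36 load 0.0954
10 40 source 0.0944

Γ_L=-0.818182, Γ_S=0.333333; launch V₁=2·100/300=0.666667
k=0 src: V=0.6667
k=1 load: inc=0.666667, refl=0.666667·-0.818182=-0.5455; V=0.000000+0.666667+-0.545455=0.1212
k=2 src: inc=-0.545455, refl=-0.545455·0.333333=-0.1818; V=0.666667+-0.545455+-0.181818=-0.0606
k=3 load: inc=-0.181818, refl=-0.181818·-0.818182=0.1488; V=0.121212+-0.181818+0.148760=0.0882
k=4 src: inc=0.148760, refl=0.148760·0.333333=0.0496; V=-0.060606+0.148760+0.049587=0.1377
k=5 load: inc=0.049587, refl=0.049587·-0.818182=-0.0406; V=0.088154+0.049587+-0.040571=0.0972
k=6 src: inc=-0.040571, refl=-0.040571·0.333333=-0.0135; V=0.137741+-0.040571+-0.013524=0.0836
k=7 load: inc=-0.013524, refl=-0.013524·-0.818182=0.0111; V=0.097170+-0.013524+0.011065=0.0947
k=8 src: inc=0.011065, refl=0.011065·0.333333=0.0037; V=0.083646+0.011065+0.003688=0.0984
k=9 load: inc=0.003688, refl=0.003688·-0.818182=-0.0030; V=0.094711+0.003688+-0.003018=0.0954
k=10 src: inc=-0.003018, refl=-0.003018·0.333333=-0.0010; V=0.098399+-0.003018+-0.001006=0.0944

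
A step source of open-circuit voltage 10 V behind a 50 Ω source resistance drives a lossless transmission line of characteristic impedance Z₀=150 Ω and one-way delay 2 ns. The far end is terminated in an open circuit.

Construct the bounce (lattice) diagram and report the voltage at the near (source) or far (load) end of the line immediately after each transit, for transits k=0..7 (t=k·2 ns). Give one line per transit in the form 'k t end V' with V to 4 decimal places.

0 0 source 7.5000
1 2 load 15.0000
2 4 source 11.2500
3 6 load 7.5000
4 8 source 9.3750
5 10 load 11.2500
6 12 source 10.3125
7 14 load 9.3750

Γ_L=1.000000, Γ_S=-0.500000; launch V₁=10·150/200=7.500000
k=0 src: V=7.5000
k=1 load: inc=7.500000, refl=7.500000·1.000000=7.5000; V=0.000000+7.500000+7.500000=15.0000
k=2 src: inc=7.500000, refl=7.500000·-0.500000=-3.7500; V=7.500000+7.500000+-3.750000=11.2500
k=3 load: inc=-3.750000, refl=-3.750000·1.000000=-3.7500; V=15.000000+-3.750000+-3.750000=7.5000
k=4 src: inc=-3.750000, refl=-3.750000·-0.500000=1.8750; V=11.250000+-3.750000+1.875000=9.3750
k=5 load: inc=1.875000, refl=1.875000·1.000000=1.8750; V=7.500000+1.875000+1.875000=11.2500
k=6 src: inc=1.875000, refl=1.875000·-0.500000=-0.9375; V=9.375000+1.875000+-0.937500=10.3125
k=7 load: inc=-0.937500, refl=-0.937500·1.000000=-0.9375; V=11.250000+-0.937500+-0.937500=9.3750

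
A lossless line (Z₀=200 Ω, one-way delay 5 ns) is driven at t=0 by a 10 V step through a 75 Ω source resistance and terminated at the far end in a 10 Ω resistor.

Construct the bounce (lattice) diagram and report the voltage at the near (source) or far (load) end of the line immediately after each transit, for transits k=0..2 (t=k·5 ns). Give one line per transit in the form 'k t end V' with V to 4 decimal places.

0 0 source 7.2727
1 5 load 0.6926
2 10 source 3.6836

Γ_L=-0.904762, Γ_S=-0.454545; launch V₁=10·200/275=7.272727
k=0 src: V=7.2727
k=1 load: inc=7.272727, refl=7.272727·-0.904762=-6.5801; V=0.000000+7.272727+-6.580087=0.6926
k=2 src: inc=-6.580087, refl=-6.580087·-0.454545=2.9909; V=7.272727+-6.580087+2.990948=3.6836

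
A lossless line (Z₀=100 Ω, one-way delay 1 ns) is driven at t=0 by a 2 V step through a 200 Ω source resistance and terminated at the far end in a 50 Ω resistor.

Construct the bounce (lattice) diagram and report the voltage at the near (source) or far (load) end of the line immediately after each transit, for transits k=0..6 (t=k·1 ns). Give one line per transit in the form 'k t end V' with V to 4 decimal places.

0 0 source 0.6667
1 1 load 0.4444
2 2 source 0.3704
3 3 load 0.3951
4 4 source 0.4033
5 5 load 0.4005
6 6 source 0.3996

Γ_L=-0.333333, Γ_S=0.333333; launch V₁=2·100/300=0.666667
k=0 src: V=0.6667
k=1 load: inc=0.666667, refl=0.666667·-0.333333=-0.2222; V=0.000000+0.666667+-0.222222=0.4444
k=2 src: inc=-0.222222, refl=-0.222222·0.333333=-0.0741; V=0.666667+-0.222222+-0.074074=0.3704
k=3 load: inc=-0.074074, refl=-0.074074·-0.333333=0.0247; V=0.444444+-0.074074+0.024691=0.3951
k=4 src: inc=0.024691, refl=0.024691·0.333333=0.0082; V=0.370370+0.024691+0.008230=0.4033
k=5 load: inc=0.008230, refl=0.008230·-0.333333=-0.0027; V=0.395062+0.008230+-0.002743=0.4005
k=6 src: inc=-0.002743, refl=-0.002743·0.333333=-0.0009; V=0.403292+-0.002743+-0.000914=0.3996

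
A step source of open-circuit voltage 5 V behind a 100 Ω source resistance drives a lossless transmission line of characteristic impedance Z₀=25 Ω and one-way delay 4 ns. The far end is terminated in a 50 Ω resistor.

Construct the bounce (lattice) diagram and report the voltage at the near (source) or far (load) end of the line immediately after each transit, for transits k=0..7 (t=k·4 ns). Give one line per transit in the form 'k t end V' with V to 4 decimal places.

Γ_L=0.333333, Γ_S=0.600000; launch V₁=5·25/125=1.000000
k=0 src: V=1.0000
k=1 load: inc=1.000000, refl=1.000000·0.333333=0.3333; V=0.000000+1.000000+0.333333=1.3333
k=2 src: inc=0.333333, refl=0.333333·0.600000=0.2000; V=1.000000+0.333333+0.200000=1.5333
k=3 load: inc=0.200000, refl=0.200000·0.333333=0.0667; V=1.333333+0.200000+0.066667=1.6000
k=4 src: inc=0.066667, refl=0.066667·0.600000=0.0400; V=1.533333+0.066667+0.040000=1.6400
k=5 load: inc=0.040000, refl=0.040000·0.333333=0.0133; V=1.600000+0.040000+0.013333=1.6533
k=6 src: inc=0.013333, refl=0.013333·0.600000=0.0080; V=1.640000+0.013333+0.008000=1.6613
k=7 load: inc=0.008000, refl=0.008000·0.333333=0.0027; V=1.653333+0.008000+0.002667=1.6640

0 0 source 1.0000
1 4 load 1.3333
2 8 source 1.5333
3 12 load 1.6000
4 16 source 1.6400
5 20 load 1.6533
6 24 source 1.6613
7 28 load 1.6640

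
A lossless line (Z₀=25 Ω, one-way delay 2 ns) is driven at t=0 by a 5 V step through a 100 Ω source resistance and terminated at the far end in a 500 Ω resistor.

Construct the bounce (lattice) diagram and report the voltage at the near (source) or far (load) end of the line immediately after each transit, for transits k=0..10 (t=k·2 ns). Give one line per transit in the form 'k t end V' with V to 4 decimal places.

0 0 source 1.0000
1 2 load 1.9048
2 4 source 2.4476
3 6 load 2.9388
4 8 source 3.2335
5 10 load 3.5001
6 12 source 3.6601
7 14 load 3.8048
8 16 source 3.8917
9 18 load 3.9702
10 20 source 4.0174

Γ_L=0.904762, Γ_S=0.600000; launch V₁=5·25/125=1.000000
k=0 src: V=1.0000
k=1 load: inc=1.000000, refl=1.000000·0.904762=0.9048; V=0.000000+1.000000+0.904762=1.9048
k=2 src: inc=0.904762, refl=0.904762·0.600000=0.5429; V=1.000000+0.904762+0.542857=2.4476
k=3 load: inc=0.542857, refl=0.542857·0.904762=0.4912; V=1.904762+0.542857+0.491156=2.9388
k=4 src: inc=0.491156, refl=0.491156·0.600000=0.2947; V=2.447619+0.491156+0.294694=3.2335
k=5 load: inc=0.294694, refl=0.294694·0.904762=0.2666; V=2.938776+0.294694+0.266628=3.5001
k=6 src: inc=0.266628, refl=0.266628·0.600000=0.1600; V=3.233469+0.266628+0.159977=3.6601
k=7 load: inc=0.159977, refl=0.159977·0.904762=0.1447; V=3.500097+0.159977+0.144741=3.8048
k=8 src: inc=0.144741, refl=0.144741·0.600000=0.0868; V=3.660074+0.144741+0.086844=3.8917
k=9 load: inc=0.086844, refl=0.086844·0.904762=0.0786; V=3.804815+0.086844+0.078574=3.9702
k=10 src: inc=0.078574, refl=0.078574·0.600000=0.0471; V=3.891659+0.078574+0.047144=4.0174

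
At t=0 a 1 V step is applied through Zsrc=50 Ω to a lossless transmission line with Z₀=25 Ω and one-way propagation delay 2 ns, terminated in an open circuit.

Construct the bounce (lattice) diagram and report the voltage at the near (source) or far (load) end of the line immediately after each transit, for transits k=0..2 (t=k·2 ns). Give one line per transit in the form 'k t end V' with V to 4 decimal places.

0 0 source 0.3333
1 2 load 0.6667
2 4 source 0.7778

Γ_L=1.000000, Γ_S=0.333333; launch V₁=1·25/75=0.333333
k=0 src: V=0.3333
k=1 load: inc=0.333333, refl=0.333333·1.000000=0.3333; V=0.000000+0.333333+0.333333=0.6667
k=2 src: inc=0.333333, refl=0.333333·0.333333=0.1111; V=0.333333+0.333333+0.111111=0.7778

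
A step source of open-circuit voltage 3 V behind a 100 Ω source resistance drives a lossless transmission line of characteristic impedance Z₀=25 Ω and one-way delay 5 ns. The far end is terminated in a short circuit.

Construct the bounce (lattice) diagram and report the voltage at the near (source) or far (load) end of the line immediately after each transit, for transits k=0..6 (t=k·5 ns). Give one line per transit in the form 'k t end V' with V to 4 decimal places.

0 0 source 0.6000
1 5 load 0.0000
2 10 source -0.3600
3 15 load 0.0000
4 20 source 0.2160
5 25 load 0.0000
6 30 source -0.1296

Γ_L=-1.000000, Γ_S=0.600000; launch V₁=3·25/125=0.600000
k=0 src: V=0.6000
k=1 load: inc=0.600000, refl=0.600000·-1.000000=-0.6000; V=0.000000+0.600000+-0.600000=0.0000
k=2 src: inc=-0.600000, refl=-0.600000·0.600000=-0.3600; V=0.600000+-0.600000+-0.360000=-0.3600
k=3 load: inc=-0.360000, refl=-0.360000·-1.000000=0.3600; V=0.000000+-0.360000+0.360000=0.0000
k=4 src: inc=0.360000, refl=0.360000·0.600000=0.2160; V=-0.360000+0.360000+0.216000=0.2160
k=5 load: inc=0.216000, refl=0.216000·-1.000000=-0.2160; V=0.000000+0.216000+-0.216000=0.0000
k=6 src: inc=-0.216000, refl=-0.216000·0.600000=-0.1296; V=0.216000+-0.216000+-0.129600=-0.1296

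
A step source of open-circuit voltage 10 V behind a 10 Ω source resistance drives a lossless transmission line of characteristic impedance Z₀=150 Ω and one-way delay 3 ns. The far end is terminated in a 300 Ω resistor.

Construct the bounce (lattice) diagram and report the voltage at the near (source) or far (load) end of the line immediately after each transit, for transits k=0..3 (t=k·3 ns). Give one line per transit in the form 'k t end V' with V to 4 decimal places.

0 0 source 9.3750
1 3 load 12.5000
2 6 source 9.7656
3 9 load 8.8542

Γ_L=0.333333, Γ_S=-0.875000; launch V₁=10·150/160=9.375000
k=0 src: V=9.3750
k=1 load: inc=9.375000, refl=9.375000·0.333333=3.1250; V=0.000000+9.375000+3.125000=12.5000
k=2 src: inc=3.125000, refl=3.125000·-0.875000=-2.7344; V=9.375000+3.125000+-2.734375=9.7656
k=3 load: inc=-2.734375, refl=-2.734375·0.333333=-0.9115; V=12.500000+-2.734375+-0.911458=8.8542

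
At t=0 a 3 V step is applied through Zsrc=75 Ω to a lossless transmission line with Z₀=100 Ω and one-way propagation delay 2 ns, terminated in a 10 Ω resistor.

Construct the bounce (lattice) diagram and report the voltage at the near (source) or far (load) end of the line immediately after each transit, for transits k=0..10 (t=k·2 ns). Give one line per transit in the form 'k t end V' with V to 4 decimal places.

Γ_L=-0.818182, Γ_S=-0.142857; launch V₁=3·100/175=1.714286
k=0 src: V=1.7143
k=1 load: inc=1.714286, refl=1.714286·-0.818182=-1.4026; V=0.000000+1.714286+-1.402597=0.3117
k=2 src: inc=-1.402597, refl=-1.402597·-0.142857=0.2004; V=1.714286+-1.402597+0.200371=0.5121
k=3 load: inc=0.200371, refl=0.200371·-0.818182=-0.1639; V=0.311688+0.200371+-0.163940=0.3481
k=4 src: inc=-0.163940, refl=-0.163940·-0.142857=0.0234; V=0.512059+-0.163940+0.023420=0.3715
k=5 load: inc=0.023420, refl=0.023420·-0.818182=-0.0192; V=0.348119+0.023420+-0.019162=0.3524
k=6 src: inc=-0.019162, refl=-0.019162·-0.142857=0.0027; V=0.371539+-0.019162+0.002737=0.3551
k=7 load: inc=0.002737, refl=0.002737·-0.818182=-0.0022; V=0.352378+0.002737+-0.002240=0.3529
k=8 src: inc=-0.002240, refl=-0.002240·-0.142857=0.0003; V=0.355115+-0.002240+0.000320=0.3532
k=9 load: inc=0.000320, refl=0.000320·-0.818182=-0.0003; V=0.352875+0.000320+-0.000262=0.3529
k=10 src: inc=-0.000262, refl=-0.000262·-0.142857=0.0000; V=0.353195+-0.000262+0.000037=0.3530

0 0 source 1.7143
1 2 load 0.3117
2 4 source 0.5121
3 6 load 0.3481
4 8 source 0.3715
5 10 load 0.3524
6 12 source 0.3551
7 14 load 0.3529
8 16 source 0.3532
9 18 load 0.3529
10 20 source 0.3530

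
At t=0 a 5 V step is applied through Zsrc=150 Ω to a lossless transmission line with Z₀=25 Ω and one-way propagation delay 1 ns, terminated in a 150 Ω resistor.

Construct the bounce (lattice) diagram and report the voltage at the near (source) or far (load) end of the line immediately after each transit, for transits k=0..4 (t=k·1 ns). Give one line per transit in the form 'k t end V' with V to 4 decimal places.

0 0 source 0.7143
1 1 load 1.2245
2 2 source 1.5889
3 3 load 1.8492
4 4 source 2.0352

Γ_L=0.714286, Γ_S=0.714286; launch V₁=5·25/175=0.714286
k=0 src: V=0.7143
k=1 load: inc=0.714286, refl=0.714286·0.714286=0.5102; V=0.000000+0.714286+0.510204=1.2245
k=2 src: inc=0.510204, refl=0.510204·0.714286=0.3644; V=0.714286+0.510204+0.364431=1.5889
k=3 load: inc=0.364431, refl=0.364431·0.714286=0.2603; V=1.224490+0.364431+0.260308=1.8492
k=4 src: inc=0.260308, refl=0.260308·0.714286=0.1859; V=1.588921+0.260308+0.185934=2.0352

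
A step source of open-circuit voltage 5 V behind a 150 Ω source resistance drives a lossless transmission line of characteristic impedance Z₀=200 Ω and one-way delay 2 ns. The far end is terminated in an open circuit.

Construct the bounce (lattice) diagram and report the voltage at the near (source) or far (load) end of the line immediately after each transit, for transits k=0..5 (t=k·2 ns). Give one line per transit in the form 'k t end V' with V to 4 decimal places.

Γ_L=1.000000, Γ_S=-0.142857; launch V₁=5·200/350=2.857143
k=0 src: V=2.8571
k=1 load: inc=2.857143, refl=2.857143·1.000000=2.8571; V=0.000000+2.857143+2.857143=5.7143
k=2 src: inc=2.857143, refl=2.857143·-0.142857=-0.4082; V=2.857143+2.857143+-0.408163=5.3061
k=3 load: inc=-0.408163, refl=-0.408163·1.000000=-0.4082; V=5.714286+-0.408163+-0.408163=4.8980
k=4 src: inc=-0.408163, refl=-0.408163·-0.142857=0.0583; V=5.306122+-0.408163+0.058309=4.9563
k=5 load: inc=0.058309, refl=0.058309·1.000000=0.0583; V=4.897959+0.058309+0.058309=5.0146

0 0 source 2.8571
1 2 load 5.7143
2 4 source 5.3061
3 6 load 4.8980
4 8 source 4.9563
5 10 load 5.0146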